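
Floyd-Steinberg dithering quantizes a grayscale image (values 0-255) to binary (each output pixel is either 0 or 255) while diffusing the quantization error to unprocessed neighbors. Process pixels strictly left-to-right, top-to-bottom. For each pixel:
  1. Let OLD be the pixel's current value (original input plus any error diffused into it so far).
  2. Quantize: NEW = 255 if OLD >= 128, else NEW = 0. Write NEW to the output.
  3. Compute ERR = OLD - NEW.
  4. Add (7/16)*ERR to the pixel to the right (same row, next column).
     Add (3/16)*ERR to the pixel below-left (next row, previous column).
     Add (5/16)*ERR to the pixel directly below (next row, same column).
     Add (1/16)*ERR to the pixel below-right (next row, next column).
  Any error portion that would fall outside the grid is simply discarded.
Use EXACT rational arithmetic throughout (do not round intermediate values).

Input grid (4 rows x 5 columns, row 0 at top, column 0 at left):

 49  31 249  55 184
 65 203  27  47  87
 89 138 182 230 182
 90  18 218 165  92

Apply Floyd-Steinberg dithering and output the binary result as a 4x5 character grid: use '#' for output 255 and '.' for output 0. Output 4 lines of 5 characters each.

Answer: ..#.#
.#...
.####
..##.

Derivation:
(0,0): OLD=49 → NEW=0, ERR=49
(0,1): OLD=839/16 → NEW=0, ERR=839/16
(0,2): OLD=69617/256 → NEW=255, ERR=4337/256
(0,3): OLD=255639/4096 → NEW=0, ERR=255639/4096
(0,4): OLD=13848097/65536 → NEW=255, ERR=-2863583/65536
(1,0): OLD=23077/256 → NEW=0, ERR=23077/256
(1,1): OLD=542851/2048 → NEW=255, ERR=20611/2048
(1,2): OLD=3386687/65536 → NEW=0, ERR=3386687/65536
(1,3): OLD=21490131/262144 → NEW=0, ERR=21490131/262144
(1,4): OLD=474424601/4194304 → NEW=0, ERR=474424601/4194304
(2,0): OLD=3901265/32768 → NEW=0, ERR=3901265/32768
(2,1): OLD=218686731/1048576 → NEW=255, ERR=-48700149/1048576
(2,2): OLD=3251921633/16777216 → NEW=255, ERR=-1026268447/16777216
(2,3): OLD=67993204755/268435456 → NEW=255, ERR=-457836525/268435456
(2,4): OLD=952300958661/4294967296 → NEW=255, ERR=-142915701819/4294967296
(3,0): OLD=1988051393/16777216 → NEW=0, ERR=1988051393/16777216
(3,1): OLD=6885414189/134217728 → NEW=0, ERR=6885414189/134217728
(3,2): OLD=936756445695/4294967296 → NEW=255, ERR=-158460214785/4294967296
(3,3): OLD=1187674176007/8589934592 → NEW=255, ERR=-1002759144953/8589934592
(3,4): OLD=4181261917763/137438953472 → NEW=0, ERR=4181261917763/137438953472
Row 0: ..#.#
Row 1: .#...
Row 2: .####
Row 3: ..##.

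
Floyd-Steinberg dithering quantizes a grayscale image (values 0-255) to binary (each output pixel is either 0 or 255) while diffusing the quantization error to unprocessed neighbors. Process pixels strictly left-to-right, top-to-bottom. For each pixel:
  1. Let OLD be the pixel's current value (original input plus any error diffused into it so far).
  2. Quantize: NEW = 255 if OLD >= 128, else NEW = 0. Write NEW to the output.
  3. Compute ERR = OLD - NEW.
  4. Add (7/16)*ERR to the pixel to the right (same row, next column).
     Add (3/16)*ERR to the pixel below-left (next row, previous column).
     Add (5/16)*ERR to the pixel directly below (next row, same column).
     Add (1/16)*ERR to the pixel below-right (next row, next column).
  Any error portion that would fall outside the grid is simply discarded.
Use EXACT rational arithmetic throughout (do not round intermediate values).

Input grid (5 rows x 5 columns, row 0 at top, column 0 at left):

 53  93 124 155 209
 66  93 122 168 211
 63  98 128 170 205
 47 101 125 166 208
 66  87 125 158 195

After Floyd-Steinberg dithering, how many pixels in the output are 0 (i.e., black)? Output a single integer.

Answer: 13

Derivation:
(0,0): OLD=53 → NEW=0, ERR=53
(0,1): OLD=1859/16 → NEW=0, ERR=1859/16
(0,2): OLD=44757/256 → NEW=255, ERR=-20523/256
(0,3): OLD=491219/4096 → NEW=0, ERR=491219/4096
(0,4): OLD=17135557/65536 → NEW=255, ERR=423877/65536
(1,0): OLD=26713/256 → NEW=0, ERR=26713/256
(1,1): OLD=334319/2048 → NEW=255, ERR=-187921/2048
(1,2): OLD=5672219/65536 → NEW=0, ERR=5672219/65536
(1,3): OLD=62795391/262144 → NEW=255, ERR=-4051329/262144
(1,4): OLD=896554397/4194304 → NEW=255, ERR=-172993123/4194304
(2,0): OLD=2569141/32768 → NEW=0, ERR=2569141/32768
(2,1): OLD=132516247/1048576 → NEW=0, ERR=132516247/1048576
(2,2): OLD=3384043397/16777216 → NEW=255, ERR=-894146683/16777216
(2,3): OLD=37454746047/268435456 → NEW=255, ERR=-30996295233/268435456
(2,4): OLD=603987868793/4294967296 → NEW=255, ERR=-491228791687/4294967296
(3,0): OLD=1597140453/16777216 → NEW=0, ERR=1597140453/16777216
(3,1): OLD=23763112065/134217728 → NEW=255, ERR=-10462408575/134217728
(3,2): OLD=259800730843/4294967296 → NEW=0, ERR=259800730843/4294967296
(3,3): OLD=1130468338691/8589934592 → NEW=255, ERR=-1059964982269/8589934592
(3,4): OLD=15263378081967/137438953472 → NEW=0, ERR=15263378081967/137438953472
(4,0): OLD=174232313163/2147483648 → NEW=0, ERR=174232313163/2147483648
(4,1): OLD=7932131636811/68719476736 → NEW=0, ERR=7932131636811/68719476736
(4,2): OLD=182952020632261/1099511627776 → NEW=255, ERR=-97423444450619/1099511627776
(4,3): OLD=1852053756274251/17592186044416 → NEW=0, ERR=1852053756274251/17592186044416
(4,4): OLD=75449750441269645/281474976710656 → NEW=255, ERR=3673631380052365/281474976710656
Output grid:
  Row 0: ..#.#  (3 black, running=3)
  Row 1: .#.##  (2 black, running=5)
  Row 2: ..###  (2 black, running=7)
  Row 3: .#.#.  (3 black, running=10)
  Row 4: ..#.#  (3 black, running=13)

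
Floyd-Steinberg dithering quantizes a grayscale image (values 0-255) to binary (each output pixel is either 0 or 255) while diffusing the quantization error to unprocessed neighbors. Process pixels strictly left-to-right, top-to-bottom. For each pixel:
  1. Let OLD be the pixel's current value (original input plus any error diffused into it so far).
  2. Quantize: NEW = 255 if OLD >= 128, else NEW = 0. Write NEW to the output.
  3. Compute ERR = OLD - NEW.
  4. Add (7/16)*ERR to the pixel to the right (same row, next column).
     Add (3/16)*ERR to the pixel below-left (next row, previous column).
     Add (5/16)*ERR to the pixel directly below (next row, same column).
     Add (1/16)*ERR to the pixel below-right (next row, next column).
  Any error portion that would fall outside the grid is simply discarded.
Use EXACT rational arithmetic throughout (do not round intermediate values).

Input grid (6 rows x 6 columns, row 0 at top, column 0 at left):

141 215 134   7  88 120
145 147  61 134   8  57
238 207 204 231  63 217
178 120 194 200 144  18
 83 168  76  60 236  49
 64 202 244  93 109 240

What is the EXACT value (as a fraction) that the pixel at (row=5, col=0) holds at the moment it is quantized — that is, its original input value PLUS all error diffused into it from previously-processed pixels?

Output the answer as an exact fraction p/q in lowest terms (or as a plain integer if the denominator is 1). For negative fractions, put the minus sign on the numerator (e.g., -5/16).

(0,0): OLD=141 → NEW=255, ERR=-114
(0,1): OLD=1321/8 → NEW=255, ERR=-719/8
(0,2): OLD=12119/128 → NEW=0, ERR=12119/128
(0,3): OLD=99169/2048 → NEW=0, ERR=99169/2048
(0,4): OLD=3577767/32768 → NEW=0, ERR=3577767/32768
(0,5): OLD=87958929/524288 → NEW=255, ERR=-45734511/524288
(1,0): OLD=11843/128 → NEW=0, ERR=11843/128
(1,1): OLD=174101/1024 → NEW=255, ERR=-87019/1024
(1,2): OLD=1863545/32768 → NEW=0, ERR=1863545/32768
(1,3): OLD=26267173/131072 → NEW=255, ERR=-7156187/131072
(1,4): OLD=41140719/8388608 → NEW=0, ERR=41140719/8388608
(1,5): OLD=5195543001/134217728 → NEW=0, ERR=5195543001/134217728
(2,0): OLD=4112055/16384 → NEW=255, ERR=-65865/16384
(2,1): OLD=102304909/524288 → NEW=255, ERR=-31388531/524288
(2,2): OLD=1510211943/8388608 → NEW=255, ERR=-628883097/8388608
(2,3): OLD=12456311663/67108864 → NEW=255, ERR=-4656448657/67108864
(2,4): OLD=81651139661/2147483648 → NEW=0, ERR=81651139661/2147483648
(2,5): OLD=8453796667627/34359738368 → NEW=255, ERR=-307936616213/34359738368
(3,0): OLD=1388468231/8388608 → NEW=255, ERR=-750626809/8388608
(3,1): OLD=3210142523/67108864 → NEW=0, ERR=3210142523/67108864
(3,2): OLD=93817254849/536870912 → NEW=255, ERR=-43084827711/536870912
(3,3): OLD=5004500058723/34359738368 → NEW=255, ERR=-3757233225117/34359738368
(3,4): OLD=28044192117955/274877906944 → NEW=0, ERR=28044192117955/274877906944
(3,5): OLD=273608063253645/4398046511104 → NEW=0, ERR=273608063253645/4398046511104
(4,0): OLD=68725926601/1073741824 → NEW=0, ERR=68725926601/1073741824
(4,1): OLD=3269521713141/17179869184 → NEW=255, ERR=-1111344928779/17179869184
(4,2): OLD=2807361281487/549755813888 → NEW=0, ERR=2807361281487/549755813888
(4,3): OLD=370984741425195/8796093022208 → NEW=0, ERR=370984741425195/8796093022208
(4,4): OLD=40977807854598491/140737488355328 → NEW=255, ERR=5089748323989851/140737488355328
(4,5): OLD=204102345623482269/2251799813685248 → NEW=0, ERR=204102345623482269/2251799813685248
(5,0): OLD=19756225386159/274877906944 → NEW=0, ERR=19756225386159/274877906944
Target (5,0): original=64, with diffused error = 19756225386159/274877906944

Answer: 19756225386159/274877906944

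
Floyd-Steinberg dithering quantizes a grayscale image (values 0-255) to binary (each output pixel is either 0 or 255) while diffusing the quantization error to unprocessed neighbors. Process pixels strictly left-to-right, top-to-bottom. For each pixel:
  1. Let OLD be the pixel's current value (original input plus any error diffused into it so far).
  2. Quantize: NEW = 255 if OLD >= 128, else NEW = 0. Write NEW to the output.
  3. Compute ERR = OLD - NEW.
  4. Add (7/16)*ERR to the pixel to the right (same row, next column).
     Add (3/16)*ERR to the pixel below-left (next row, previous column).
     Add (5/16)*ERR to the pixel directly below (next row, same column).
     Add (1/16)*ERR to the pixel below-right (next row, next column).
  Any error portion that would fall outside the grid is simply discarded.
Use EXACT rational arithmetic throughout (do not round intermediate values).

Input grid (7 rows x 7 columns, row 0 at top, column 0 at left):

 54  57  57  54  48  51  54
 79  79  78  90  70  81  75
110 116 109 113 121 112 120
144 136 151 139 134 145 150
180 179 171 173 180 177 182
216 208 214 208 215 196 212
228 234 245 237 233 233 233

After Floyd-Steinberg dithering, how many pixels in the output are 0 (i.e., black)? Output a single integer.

Answer: 21

Derivation:
(0,0): OLD=54 → NEW=0, ERR=54
(0,1): OLD=645/8 → NEW=0, ERR=645/8
(0,2): OLD=11811/128 → NEW=0, ERR=11811/128
(0,3): OLD=193269/2048 → NEW=0, ERR=193269/2048
(0,4): OLD=2925747/32768 → NEW=0, ERR=2925747/32768
(0,5): OLD=47218917/524288 → NEW=0, ERR=47218917/524288
(0,6): OLD=783517251/8388608 → NEW=0, ERR=783517251/8388608
(1,0): OLD=14207/128 → NEW=0, ERR=14207/128
(1,1): OLD=177593/1024 → NEW=255, ERR=-83527/1024
(1,2): OLD=3076333/32768 → NEW=0, ERR=3076333/32768
(1,3): OLD=23995657/131072 → NEW=255, ERR=-9427703/131072
(1,4): OLD=748420251/8388608 → NEW=0, ERR=748420251/8388608
(1,5): OLD=11493817035/67108864 → NEW=255, ERR=-5618943285/67108864
(1,6): OLD=78582745221/1073741824 → NEW=0, ERR=78582745221/1073741824
(2,0): OLD=2119939/16384 → NEW=255, ERR=-2057981/16384
(2,1): OLD=31507345/524288 → NEW=0, ERR=31507345/524288
(2,2): OLD=1225118067/8388608 → NEW=255, ERR=-913976973/8388608
(2,3): OLD=4392350747/67108864 → NEW=0, ERR=4392350747/67108864
(2,4): OLD=84461106091/536870912 → NEW=255, ERR=-52440976469/536870912
(2,5): OLD=1072002243033/17179869184 → NEW=0, ERR=1072002243033/17179869184
(2,6): OLD=45337534671231/274877906944 → NEW=255, ERR=-24756331599489/274877906944
(3,0): OLD=973204627/8388608 → NEW=0, ERR=973204627/8388608
(3,1): OLD=11895506903/67108864 → NEW=255, ERR=-5217253417/67108864
(3,2): OLD=53132577493/536870912 → NEW=0, ERR=53132577493/536870912
(3,3): OLD=381451381235/2147483648 → NEW=255, ERR=-166156949005/2147483648
(3,4): OLD=23478742671507/274877906944 → NEW=0, ERR=23478742671507/274877906944
(3,5): OLD=393354673751337/2199023255552 → NEW=255, ERR=-167396256414423/2199023255552
(3,6): OLD=3252845041552503/35184372088832 → NEW=0, ERR=3252845041552503/35184372088832
(4,0): OLD=216549953149/1073741824 → NEW=255, ERR=-57254211971/1073741824
(4,1): OLD=2700402483993/17179869184 → NEW=255, ERR=-1680464157927/17179869184
(4,2): OLD=38418701729943/274877906944 → NEW=255, ERR=-31675164540777/274877906944
(4,3): OLD=265217777481645/2199023255552 → NEW=0, ERR=265217777481645/2199023255552
(4,4): OLD=4228263820098583/17592186044416 → NEW=255, ERR=-257743621227497/17592186044416
(4,5): OLD=95405844731843831/562949953421312 → NEW=255, ERR=-48146393390590729/562949953421312
(4,6): OLD=1519659672310833393/9007199254740992 → NEW=255, ERR=-777176137648119567/9007199254740992
(5,0): OLD=49751898468443/274877906944 → NEW=255, ERR=-20341967802277/274877906944
(5,1): OLD=264140097586313/2199023255552 → NEW=0, ERR=264140097586313/2199023255552
(5,2): OLD=4345991824356719/17592186044416 → NEW=255, ERR=-140015616969361/17592186044416
(5,3): OLD=32687477771002251/140737488355328 → NEW=255, ERR=-3200581759606389/140737488355328
(5,4): OLD=1729149141967463801/9007199254740992 → NEW=255, ERR=-567686667991489159/9007199254740992
(5,5): OLD=8978782784333615657/72057594037927936 → NEW=0, ERR=8978782784333615657/72057594037927936
(5,6): OLD=270021054607066472519/1152921504606846976 → NEW=255, ERR=-23973929067679506361/1152921504606846976
(6,0): OLD=8000778416921555/35184372088832 → NEW=255, ERR=-971236465730605/35184372088832
(6,1): OLD=142618976066870191/562949953421312 → NEW=255, ERR=-933262055564369/562949953421312
(6,2): OLD=2207041368174314157/9007199254740992 → NEW=255, ERR=-89794441784638803/9007199254740992
(6,3): OLD=15363902159274272627/72057594037927936 → NEW=255, ERR=-3010784320397351053/72057594037927936
(6,4): OLD=31268175512879587185/144115188075855872 → NEW=255, ERR=-5481197446463660175/144115188075855872
(6,5): OLD=4564861254213100677853/18446744073709551616 → NEW=255, ERR=-139058484582834984227/18446744073709551616
(6,6): OLD=68176706582084408634171/295147905179352825856 → NEW=255, ERR=-7086009238650561959109/295147905179352825856
Output grid:
  Row 0: .......  (7 black, running=7)
  Row 1: .#.#.#.  (4 black, running=11)
  Row 2: #.#.#.#  (3 black, running=14)
  Row 3: .#.#.#.  (4 black, running=18)
  Row 4: ###.###  (1 black, running=19)
  Row 5: #.###.#  (2 black, running=21)
  Row 6: #######  (0 black, running=21)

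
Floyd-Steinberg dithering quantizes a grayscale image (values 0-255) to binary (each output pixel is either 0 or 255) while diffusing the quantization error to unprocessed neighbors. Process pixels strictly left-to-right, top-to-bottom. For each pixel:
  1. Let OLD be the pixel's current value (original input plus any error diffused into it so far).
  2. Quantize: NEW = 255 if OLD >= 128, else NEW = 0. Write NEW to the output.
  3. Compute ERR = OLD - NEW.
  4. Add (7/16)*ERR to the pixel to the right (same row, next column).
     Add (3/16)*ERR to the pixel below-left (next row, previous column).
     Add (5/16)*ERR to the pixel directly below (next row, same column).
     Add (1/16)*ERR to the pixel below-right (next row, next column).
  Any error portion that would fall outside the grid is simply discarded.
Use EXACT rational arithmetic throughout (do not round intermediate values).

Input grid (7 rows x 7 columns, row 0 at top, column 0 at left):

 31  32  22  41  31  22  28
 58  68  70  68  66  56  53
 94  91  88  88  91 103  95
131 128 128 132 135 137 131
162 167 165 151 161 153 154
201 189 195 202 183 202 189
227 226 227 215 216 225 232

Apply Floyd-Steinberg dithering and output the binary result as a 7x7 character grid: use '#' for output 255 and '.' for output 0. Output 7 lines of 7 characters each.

Answer: .......
..#..#.
#..#..#
.#.##.#
###.#.#
#.#####
####.##

Derivation:
(0,0): OLD=31 → NEW=0, ERR=31
(0,1): OLD=729/16 → NEW=0, ERR=729/16
(0,2): OLD=10735/256 → NEW=0, ERR=10735/256
(0,3): OLD=243081/4096 → NEW=0, ERR=243081/4096
(0,4): OLD=3733183/65536 → NEW=0, ERR=3733183/65536
(0,5): OLD=49200953/1048576 → NEW=0, ERR=49200953/1048576
(0,6): OLD=814168719/16777216 → NEW=0, ERR=814168719/16777216
(1,0): OLD=19515/256 → NEW=0, ERR=19515/256
(1,1): OLD=256797/2048 → NEW=0, ERR=256797/2048
(1,2): OLD=9957345/65536 → NEW=255, ERR=-6754335/65536
(1,3): OLD=14354253/262144 → NEW=0, ERR=14354253/262144
(1,4): OLD=2017701575/16777216 → NEW=0, ERR=2017701575/16777216
(1,5): OLD=18245286903/134217728 → NEW=255, ERR=-15980233737/134217728
(1,6): OLD=40819467929/2147483648 → NEW=0, ERR=40819467929/2147483648
(2,0): OLD=4631183/32768 → NEW=255, ERR=-3724657/32768
(2,1): OLD=69095573/1048576 → NEW=0, ERR=69095573/1048576
(2,2): OLD=1723448319/16777216 → NEW=0, ERR=1723448319/16777216
(2,3): OLD=22301907143/134217728 → NEW=255, ERR=-11923613497/134217728
(2,4): OLD=76036228407/1073741824 → NEW=0, ERR=76036228407/1073741824
(2,5): OLD=3705865756029/34359738368 → NEW=0, ERR=3705865756029/34359738368
(2,6): OLD=77342480209211/549755813888 → NEW=255, ERR=-62845252332229/549755813888
(3,0): OLD=1809156895/16777216 → NEW=0, ERR=1809156895/16777216
(3,1): OLD=27907401523/134217728 → NEW=255, ERR=-6318119117/134217728
(3,2): OLD=136331199369/1073741824 → NEW=0, ERR=136331199369/1073741824
(3,3): OLD=770881491407/4294967296 → NEW=255, ERR=-324335169073/4294967296
(3,4): OLD=76285214164767/549755813888 → NEW=255, ERR=-63902518376673/549755813888
(3,5): OLD=452305583917901/4398046511104 → NEW=0, ERR=452305583917901/4398046511104
(3,6): OLD=10344985298181843/70368744177664 → NEW=255, ERR=-7599044467122477/70368744177664
(4,0): OLD=401304269425/2147483648 → NEW=255, ERR=-146304060815/2147483648
(4,1): OLD=5258057631165/34359738368 → NEW=255, ERR=-3503675652675/34359738368
(4,2): OLD=78595489070131/549755813888 → NEW=255, ERR=-61592243471309/549755813888
(4,3): OLD=283791926397217/4398046511104 → NEW=0, ERR=283791926397217/4398046511104
(4,4): OLD=5892304050470227/35184372088832 → NEW=255, ERR=-3079710832181933/35184372088832
(4,5): OLD=134354525056224915/1125899906842624 → NEW=0, ERR=134354525056224915/1125899906842624
(4,6): OLD=3222565717966984437/18014398509481984 → NEW=255, ERR=-1371105901950921483/18014398509481984
(5,0): OLD=88285566768263/549755813888 → NEW=255, ERR=-51902165773177/549755813888
(5,1): OLD=398310899294253/4398046511104 → NEW=0, ERR=398310899294253/4398046511104
(5,2): OLD=7224648483250571/35184372088832 → NEW=255, ERR=-1747366399401589/35184372088832
(5,3): OLD=49827483386236503/281474976710656 → NEW=255, ERR=-21948635674980777/281474976710656
(5,4): OLD=2665033703512994333/18014398509481984 → NEW=255, ERR=-1928637916404911587/18014398509481984
(5,5): OLD=24890151460189735117/144115188075855872 → NEW=255, ERR=-11859221499153512243/144115188075855872
(5,6): OLD=315142921376473501027/2305843009213693952 → NEW=255, ERR=-272847045973018456733/2305843009213693952
(6,0): OLD=15092550995285407/70368744177664 → NEW=255, ERR=-2851478770018913/70368744177664
(6,1): OLD=249230223884464683/1125899906842624 → NEW=255, ERR=-37874252360404437/1125899906842624
(6,2): OLD=3383154033344884513/18014398509481984 → NEW=255, ERR=-1210517586573021407/18014398509481984
(6,3): OLD=19895889502452339071/144115188075855872 → NEW=255, ERR=-16853483456890908289/144115188075855872
(6,4): OLD=32015852896584297197/288230376151711744 → NEW=0, ERR=32015852896584297197/288230376151711744
(6,5): OLD=8079778084226853837457/36893488147419103232 → NEW=255, ERR=-1328061393365017486703/36893488147419103232
(6,6): OLD=102788473868039813117415/590295810358705651712 → NEW=255, ERR=-47736957773430128069145/590295810358705651712
Row 0: .......
Row 1: ..#..#.
Row 2: #..#..#
Row 3: .#.##.#
Row 4: ###.#.#
Row 5: #.#####
Row 6: ####.##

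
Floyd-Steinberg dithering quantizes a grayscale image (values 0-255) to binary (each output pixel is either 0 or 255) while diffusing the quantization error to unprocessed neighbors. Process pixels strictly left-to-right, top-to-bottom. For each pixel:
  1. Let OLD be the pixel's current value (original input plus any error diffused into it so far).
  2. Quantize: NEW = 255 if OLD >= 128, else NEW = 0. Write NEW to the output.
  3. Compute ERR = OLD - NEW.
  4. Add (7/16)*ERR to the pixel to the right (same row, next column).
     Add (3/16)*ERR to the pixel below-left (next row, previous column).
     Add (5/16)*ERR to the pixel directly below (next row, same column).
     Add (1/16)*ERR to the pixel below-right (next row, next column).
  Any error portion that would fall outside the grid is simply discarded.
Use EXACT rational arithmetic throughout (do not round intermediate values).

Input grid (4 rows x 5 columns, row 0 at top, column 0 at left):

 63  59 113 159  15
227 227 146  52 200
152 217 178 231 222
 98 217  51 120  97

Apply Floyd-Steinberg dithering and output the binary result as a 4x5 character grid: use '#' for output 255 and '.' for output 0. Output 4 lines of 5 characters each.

(0,0): OLD=63 → NEW=0, ERR=63
(0,1): OLD=1385/16 → NEW=0, ERR=1385/16
(0,2): OLD=38623/256 → NEW=255, ERR=-26657/256
(0,3): OLD=464665/4096 → NEW=0, ERR=464665/4096
(0,4): OLD=4235695/65536 → NEW=0, ERR=4235695/65536
(1,0): OLD=67307/256 → NEW=255, ERR=2027/256
(1,1): OLD=495469/2048 → NEW=255, ERR=-26771/2048
(1,2): OLD=8809457/65536 → NEW=255, ERR=-7902223/65536
(1,3): OLD=10566621/262144 → NEW=0, ERR=10566621/262144
(1,4): OLD=1027279607/4194304 → NEW=255, ERR=-42267913/4194304
(2,0): OLD=4981503/32768 → NEW=255, ERR=-3374337/32768
(2,1): OLD=152829157/1048576 → NEW=255, ERR=-114557723/1048576
(2,2): OLD=1665355247/16777216 → NEW=0, ERR=1665355247/16777216
(2,3): OLD=74517211741/268435456 → NEW=255, ERR=6066170461/268435456
(2,4): OLD=993240420683/4294967296 → NEW=255, ERR=-101976239797/4294967296
(3,0): OLD=760600079/16777216 → NEW=0, ERR=760600079/16777216
(3,1): OLD=28839240931/134217728 → NEW=255, ERR=-5386279709/134217728
(3,2): OLD=265735570225/4294967296 → NEW=0, ERR=265735570225/4294967296
(3,3): OLD=1339022757577/8589934592 → NEW=255, ERR=-851410563383/8589934592
(3,4): OLD=6546059599885/137438953472 → NEW=0, ERR=6546059599885/137438953472
Row 0: ..#..
Row 1: ###.#
Row 2: ##.##
Row 3: .#.#.

Answer: ..#..
###.#
##.##
.#.#.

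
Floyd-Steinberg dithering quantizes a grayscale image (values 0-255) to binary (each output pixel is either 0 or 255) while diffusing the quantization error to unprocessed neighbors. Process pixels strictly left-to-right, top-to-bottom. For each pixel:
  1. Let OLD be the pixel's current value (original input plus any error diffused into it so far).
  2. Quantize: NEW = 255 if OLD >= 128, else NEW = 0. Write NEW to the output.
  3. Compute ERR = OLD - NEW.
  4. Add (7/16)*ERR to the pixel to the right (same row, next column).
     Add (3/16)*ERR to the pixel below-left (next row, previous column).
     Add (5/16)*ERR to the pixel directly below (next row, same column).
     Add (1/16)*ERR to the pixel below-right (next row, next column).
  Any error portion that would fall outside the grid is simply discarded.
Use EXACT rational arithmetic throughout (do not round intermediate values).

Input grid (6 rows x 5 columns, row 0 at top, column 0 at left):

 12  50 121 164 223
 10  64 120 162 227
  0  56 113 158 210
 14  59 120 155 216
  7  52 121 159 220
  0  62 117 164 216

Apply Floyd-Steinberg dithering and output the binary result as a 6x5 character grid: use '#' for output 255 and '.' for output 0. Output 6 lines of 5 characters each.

(0,0): OLD=12 → NEW=0, ERR=12
(0,1): OLD=221/4 → NEW=0, ERR=221/4
(0,2): OLD=9291/64 → NEW=255, ERR=-7029/64
(0,3): OLD=118733/1024 → NEW=0, ERR=118733/1024
(0,4): OLD=4484763/16384 → NEW=255, ERR=306843/16384
(1,0): OLD=1543/64 → NEW=0, ERR=1543/64
(1,1): OLD=36849/512 → NEW=0, ERR=36849/512
(1,2): OLD=2332421/16384 → NEW=255, ERR=-1845499/16384
(1,3): OLD=9542145/65536 → NEW=255, ERR=-7169535/65536
(1,4): OLD=201575779/1048576 → NEW=255, ERR=-65811101/1048576
(2,0): OLD=172267/8192 → NEW=0, ERR=172267/8192
(2,1): OLD=17846153/262144 → NEW=0, ERR=17846153/262144
(2,2): OLD=384071771/4194304 → NEW=0, ERR=384071771/4194304
(2,3): OLD=9735270753/67108864 → NEW=255, ERR=-7377489567/67108864
(2,4): OLD=145442199911/1073741824 → NEW=255, ERR=-128361965209/1073741824
(3,0): OLD=139821435/4194304 → NEW=0, ERR=139821435/4194304
(3,1): OLD=3803140639/33554432 → NEW=0, ERR=3803140639/33554432
(3,2): OLD=195254875973/1073741824 → NEW=255, ERR=-78549289147/1073741824
(3,3): OLD=154509001485/2147483648 → NEW=0, ERR=154509001485/2147483648
(3,4): OLD=6983567179649/34359738368 → NEW=255, ERR=-1778166104191/34359738368
(4,0): OLD=20760375701/536870912 → NEW=0, ERR=20760375701/536870912
(4,1): OLD=1592647379541/17179869184 → NEW=0, ERR=1592647379541/17179869184
(4,2): OLD=43780239308059/274877906944 → NEW=255, ERR=-26313626962661/274877906944
(4,3): OLD=551195162955093/4398046511104 → NEW=0, ERR=551195162955093/4398046511104
(4,4): OLD=18517897988130771/70368744177664 → NEW=255, ERR=573868222826451/70368744177664
(5,0): OLD=8099602250783/274877906944 → NEW=0, ERR=8099602250783/274877906944
(5,1): OLD=194238160639069/2199023255552 → NEW=0, ERR=194238160639069/2199023255552
(5,2): OLD=10908690378748549/70368744177664 → NEW=255, ERR=-7035339386555771/70368744177664
(5,3): OLD=43620284554686379/281474976710656 → NEW=255, ERR=-28155834506530901/281474976710656
(5,4): OLD=822440532851965801/4503599627370496 → NEW=255, ERR=-325977372127510679/4503599627370496
Row 0: ..#.#
Row 1: ..###
Row 2: ...##
Row 3: ..#.#
Row 4: ..#.#
Row 5: ..###

Answer: ..#.#
..###
...##
..#.#
..#.#
..###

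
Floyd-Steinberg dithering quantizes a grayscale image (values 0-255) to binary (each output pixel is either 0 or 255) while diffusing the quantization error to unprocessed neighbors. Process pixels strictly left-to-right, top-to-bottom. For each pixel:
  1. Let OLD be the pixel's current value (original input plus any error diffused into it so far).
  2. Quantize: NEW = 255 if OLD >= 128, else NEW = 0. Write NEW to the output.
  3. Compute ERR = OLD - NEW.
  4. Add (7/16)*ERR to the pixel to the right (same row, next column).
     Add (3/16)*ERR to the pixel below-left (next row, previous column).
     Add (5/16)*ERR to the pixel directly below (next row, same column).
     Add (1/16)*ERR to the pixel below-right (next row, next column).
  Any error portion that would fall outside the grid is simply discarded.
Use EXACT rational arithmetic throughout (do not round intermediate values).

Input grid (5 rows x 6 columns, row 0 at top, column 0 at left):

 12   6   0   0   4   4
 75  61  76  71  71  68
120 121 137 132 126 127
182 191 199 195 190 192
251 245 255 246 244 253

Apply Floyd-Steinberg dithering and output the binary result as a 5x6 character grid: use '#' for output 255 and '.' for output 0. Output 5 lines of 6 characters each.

(0,0): OLD=12 → NEW=0, ERR=12
(0,1): OLD=45/4 → NEW=0, ERR=45/4
(0,2): OLD=315/64 → NEW=0, ERR=315/64
(0,3): OLD=2205/1024 → NEW=0, ERR=2205/1024
(0,4): OLD=80971/16384 → NEW=0, ERR=80971/16384
(0,5): OLD=1615373/262144 → NEW=0, ERR=1615373/262144
(1,0): OLD=5175/64 → NEW=0, ERR=5175/64
(1,1): OLD=52001/512 → NEW=0, ERR=52001/512
(1,2): OLD=2016533/16384 → NEW=0, ERR=2016533/16384
(1,3): OLD=8306977/65536 → NEW=0, ERR=8306977/65536
(1,4): OLD=542279219/4194304 → NEW=255, ERR=-527268301/4194304
(1,5): OLD=1022483061/67108864 → NEW=0, ERR=1022483061/67108864
(2,0): OLD=1346043/8192 → NEW=255, ERR=-742917/8192
(2,1): OLD=37013145/262144 → NEW=255, ERR=-29833575/262144
(2,2): OLD=653415499/4194304 → NEW=255, ERR=-416132021/4194304
(2,3): OLD=3769053043/33554432 → NEW=0, ERR=3769053043/33554432
(2,4): OLD=157450541977/1073741824 → NEW=255, ERR=-116353623143/1073741824
(2,5): OLD=1314185984191/17179869184 → NEW=0, ERR=1314185984191/17179869184
(3,0): OLD=554995883/4194304 → NEW=255, ERR=-514551637/4194304
(3,1): OLD=2600237999/33554432 → NEW=0, ERR=2600237999/33554432
(3,2): OLD=57941079085/268435456 → NEW=255, ERR=-10509962195/268435456
(3,3): OLD=3203253369495/17179869184 → NEW=255, ERR=-1177613272425/17179869184
(3,4): OLD=20273766335767/137438953472 → NEW=255, ERR=-14773166799593/137438953472
(3,5): OLD=356474473074169/2199023255552 → NEW=255, ERR=-204276457091591/2199023255552
(4,0): OLD=121973247429/536870912 → NEW=255, ERR=-14928835131/536870912
(4,1): OLD=2079128786337/8589934592 → NEW=255, ERR=-111304534623/8589934592
(4,2): OLD=62970896921811/274877906944 → NEW=255, ERR=-7122969348909/274877906944
(4,3): OLD=838448392409983/4398046511104 → NEW=255, ERR=-283053467921537/4398046511104
(4,4): OLD=11297764875674031/70368744177664 → NEW=255, ERR=-6646264889630289/70368744177664
(4,5): OLD=198080727667725673/1125899906842624 → NEW=255, ERR=-89023748577143447/1125899906842624
Row 0: ......
Row 1: ....#.
Row 2: ###.#.
Row 3: #.####
Row 4: ######

Answer: ......
....#.
###.#.
#.####
######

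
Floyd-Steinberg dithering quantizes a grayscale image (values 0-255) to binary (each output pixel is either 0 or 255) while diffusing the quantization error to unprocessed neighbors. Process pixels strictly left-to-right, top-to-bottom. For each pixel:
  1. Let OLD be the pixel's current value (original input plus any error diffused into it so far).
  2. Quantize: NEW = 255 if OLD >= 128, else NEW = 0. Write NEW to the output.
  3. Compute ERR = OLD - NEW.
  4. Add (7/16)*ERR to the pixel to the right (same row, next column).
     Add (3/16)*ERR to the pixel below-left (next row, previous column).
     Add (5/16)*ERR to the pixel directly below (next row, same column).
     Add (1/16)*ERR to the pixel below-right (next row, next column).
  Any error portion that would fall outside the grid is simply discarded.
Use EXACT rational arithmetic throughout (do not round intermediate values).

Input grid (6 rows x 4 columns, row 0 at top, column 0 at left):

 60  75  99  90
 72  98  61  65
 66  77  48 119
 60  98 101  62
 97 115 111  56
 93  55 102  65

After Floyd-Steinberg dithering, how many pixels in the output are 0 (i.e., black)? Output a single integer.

(0,0): OLD=60 → NEW=0, ERR=60
(0,1): OLD=405/4 → NEW=0, ERR=405/4
(0,2): OLD=9171/64 → NEW=255, ERR=-7149/64
(0,3): OLD=42117/1024 → NEW=0, ERR=42117/1024
(1,0): OLD=7023/64 → NEW=0, ERR=7023/64
(1,1): OLD=82153/512 → NEW=255, ERR=-48407/512
(1,2): OLD=-20163/16384 → NEW=0, ERR=-20163/16384
(1,3): OLD=18437435/262144 → NEW=0, ERR=18437435/262144
(2,0): OLD=676371/8192 → NEW=0, ERR=676371/8192
(2,1): OLD=23646561/262144 → NEW=0, ERR=23646561/262144
(2,2): OLD=49470925/524288 → NEW=0, ERR=49470925/524288
(2,3): OLD=1528269961/8388608 → NEW=255, ERR=-610825079/8388608
(3,0): OLD=430817283/4194304 → NEW=0, ERR=430817283/4194304
(3,1): OLD=13017718685/67108864 → NEW=255, ERR=-4095041635/67108864
(3,2): OLD=102837742499/1073741824 → NEW=0, ERR=102837742499/1073741824
(3,3): OLD=1495404490741/17179869184 → NEW=0, ERR=1495404490741/17179869184
(4,0): OLD=126333214663/1073741824 → NEW=0, ERR=126333214663/1073741824
(4,1): OLD=1475608289973/8589934592 → NEW=255, ERR=-714825030987/8589934592
(4,2): OLD=32168799450549/274877906944 → NEW=0, ERR=32168799450549/274877906944
(4,3): OLD=617431022114691/4398046511104 → NEW=255, ERR=-504070838216829/4398046511104
(5,0): OLD=15690676166455/137438953472 → NEW=0, ERR=15690676166455/137438953472
(5,1): OLD=476037720788545/4398046511104 → NEW=0, ERR=476037720788545/4398046511104
(5,2): OLD=350161780536551/2199023255552 → NEW=255, ERR=-210589149629209/2199023255552
(5,3): OLD=-379933123136127/70368744177664 → NEW=0, ERR=-379933123136127/70368744177664
Output grid:
  Row 0: ..#.  (3 black, running=3)
  Row 1: .#..  (3 black, running=6)
  Row 2: ...#  (3 black, running=9)
  Row 3: .#..  (3 black, running=12)
  Row 4: .#.#  (2 black, running=14)
  Row 5: ..#.  (3 black, running=17)

Answer: 17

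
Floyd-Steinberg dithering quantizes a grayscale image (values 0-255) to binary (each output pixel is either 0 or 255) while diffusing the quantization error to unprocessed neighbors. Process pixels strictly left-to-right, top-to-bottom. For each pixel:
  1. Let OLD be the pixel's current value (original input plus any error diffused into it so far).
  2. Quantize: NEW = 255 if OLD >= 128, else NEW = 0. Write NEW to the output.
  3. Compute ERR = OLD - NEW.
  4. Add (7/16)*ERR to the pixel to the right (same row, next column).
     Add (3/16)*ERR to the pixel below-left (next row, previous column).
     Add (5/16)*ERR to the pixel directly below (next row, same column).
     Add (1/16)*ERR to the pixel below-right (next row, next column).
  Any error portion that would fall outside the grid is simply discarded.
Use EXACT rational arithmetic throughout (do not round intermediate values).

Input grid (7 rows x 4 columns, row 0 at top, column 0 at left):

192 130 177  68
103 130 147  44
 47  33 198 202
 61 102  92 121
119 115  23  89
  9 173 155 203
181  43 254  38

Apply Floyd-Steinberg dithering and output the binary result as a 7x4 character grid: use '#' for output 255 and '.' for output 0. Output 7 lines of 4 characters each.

Answer: #.#.
.#..
..##
.#.#
#...
.###
#.#.

Derivation:
(0,0): OLD=192 → NEW=255, ERR=-63
(0,1): OLD=1639/16 → NEW=0, ERR=1639/16
(0,2): OLD=56785/256 → NEW=255, ERR=-8495/256
(0,3): OLD=219063/4096 → NEW=0, ERR=219063/4096
(1,0): OLD=26245/256 → NEW=0, ERR=26245/256
(1,1): OLD=402851/2048 → NEW=255, ERR=-119389/2048
(1,2): OLD=8359519/65536 → NEW=0, ERR=8359519/65536
(1,3): OLD=120004297/1048576 → NEW=0, ERR=120004297/1048576
(2,0): OLD=2231729/32768 → NEW=0, ERR=2231729/32768
(2,1): OLD=78542251/1048576 → NEW=0, ERR=78542251/1048576
(2,2): OLD=604916471/2097152 → NEW=255, ERR=70142711/2097152
(2,3): OLD=8736541819/33554432 → NEW=255, ERR=180161659/33554432
(3,0): OLD=1616113569/16777216 → NEW=0, ERR=1616113569/16777216
(3,1): OLD=47802661887/268435456 → NEW=255, ERR=-20648379393/268435456
(3,2): OLD=319920366593/4294967296 → NEW=0, ERR=319920366593/4294967296
(3,3): OLD=10813454985095/68719476736 → NEW=255, ERR=-6710011582585/68719476736
(4,0): OLD=578445055565/4294967296 → NEW=255, ERR=-516771604915/4294967296
(4,1): OLD=2003477206119/34359738368 → NEW=0, ERR=2003477206119/34359738368
(4,2): OLD=53515057779591/1099511627776 → NEW=0, ERR=53515057779591/1099511627776
(4,3): OLD=1485408649651169/17592186044416 → NEW=0, ERR=1485408649651169/17592186044416
(5,0): OLD=-9712630253251/549755813888 → NEW=0, ERR=-9712630253251/549755813888
(5,1): OLD=3256279357598027/17592186044416 → NEW=255, ERR=-1229728083728053/17592186044416
(5,2): OLD=1399491740778407/8796093022208 → NEW=255, ERR=-843511979884633/8796093022208
(5,3): OLD=53613536726607607/281474976710656 → NEW=255, ERR=-18162582334609673/281474976710656
(6,0): OLD=45703765692924417/281474976710656 → NEW=255, ERR=-26072353368292863/281474976710656
(6,1): OLD=-173179953057952233/4503599627370496 → NEW=0, ERR=-173179953057952233/4503599627370496
(6,2): OLD=13744364204227723761/72057594037927936 → NEW=255, ERR=-4630322275443899919/72057594037927936
(6,3): OLD=-18759394280562409321/1152921504606846976 → NEW=0, ERR=-18759394280562409321/1152921504606846976
Row 0: #.#.
Row 1: .#..
Row 2: ..##
Row 3: .#.#
Row 4: #...
Row 5: .###
Row 6: #.#.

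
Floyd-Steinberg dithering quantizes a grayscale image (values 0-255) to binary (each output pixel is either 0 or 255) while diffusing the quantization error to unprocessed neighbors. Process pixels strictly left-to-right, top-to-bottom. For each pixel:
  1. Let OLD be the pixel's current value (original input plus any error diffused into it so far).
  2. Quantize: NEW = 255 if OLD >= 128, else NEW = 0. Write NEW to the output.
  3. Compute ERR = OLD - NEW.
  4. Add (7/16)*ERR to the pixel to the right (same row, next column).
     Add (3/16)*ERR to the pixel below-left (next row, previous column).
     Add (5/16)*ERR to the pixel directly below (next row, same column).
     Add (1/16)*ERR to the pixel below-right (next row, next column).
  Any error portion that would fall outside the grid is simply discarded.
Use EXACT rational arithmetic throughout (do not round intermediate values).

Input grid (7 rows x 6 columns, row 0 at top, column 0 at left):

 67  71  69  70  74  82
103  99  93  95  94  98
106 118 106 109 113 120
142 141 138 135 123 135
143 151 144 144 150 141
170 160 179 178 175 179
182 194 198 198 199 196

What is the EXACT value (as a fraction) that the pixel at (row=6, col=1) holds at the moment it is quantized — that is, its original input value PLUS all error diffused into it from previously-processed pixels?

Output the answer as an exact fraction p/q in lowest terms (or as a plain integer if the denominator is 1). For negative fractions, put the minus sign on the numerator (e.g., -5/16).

Answer: 402935305828874029/4503599627370496

Derivation:
(0,0): OLD=67 → NEW=0, ERR=67
(0,1): OLD=1605/16 → NEW=0, ERR=1605/16
(0,2): OLD=28899/256 → NEW=0, ERR=28899/256
(0,3): OLD=489013/4096 → NEW=0, ERR=489013/4096
(0,4): OLD=8272755/65536 → NEW=0, ERR=8272755/65536
(0,5): OLD=143892517/1048576 → NEW=255, ERR=-123494363/1048576
(1,0): OLD=36543/256 → NEW=255, ERR=-28737/256
(1,1): OLD=218297/2048 → NEW=0, ERR=218297/2048
(1,2): OLD=13340845/65536 → NEW=255, ERR=-3370835/65536
(1,3): OLD=36839081/262144 → NEW=255, ERR=-30007639/262144
(1,4): OLD=1153369051/16777216 → NEW=0, ERR=1153369051/16777216
(1,5): OLD=26618534285/268435456 → NEW=0, ERR=26618534285/268435456
(2,0): OLD=2978819/32768 → NEW=0, ERR=2978819/32768
(2,1): OLD=182893777/1048576 → NEW=255, ERR=-84493103/1048576
(2,2): OLD=668942771/16777216 → NEW=0, ERR=668942771/16777216
(2,3): OLD=13468396507/134217728 → NEW=0, ERR=13468396507/134217728
(2,4): OLD=815286160145/4294967296 → NEW=255, ERR=-279930500335/4294967296
(2,5): OLD=8711568925831/68719476736 → NEW=0, ERR=8711568925831/68719476736
(3,0): OLD=2605496403/16777216 → NEW=255, ERR=-1672693677/16777216
(3,1): OLD=11456539479/134217728 → NEW=0, ERR=11456539479/134217728
(3,2): OLD=216448151477/1073741824 → NEW=255, ERR=-57356013643/1073741824
(3,3): OLD=9157562266847/68719476736 → NEW=255, ERR=-8365904300833/68719476736
(3,4): OLD=43657342936447/549755813888 → NEW=0, ERR=43657342936447/549755813888
(3,5): OLD=1805705611543569/8796093022208 → NEW=255, ERR=-437298109119471/8796093022208
(4,0): OLD=274552033021/2147483648 → NEW=0, ERR=274552033021/2147483648
(4,1): OLD=7468467010521/34359738368 → NEW=255, ERR=-1293266273319/34359738368
(4,2): OLD=102638057518267/1099511627776 → NEW=0, ERR=102638057518267/1099511627776
(4,3): OLD=2785680348605383/17592186044416 → NEW=255, ERR=-1700327092720697/17592186044416
(4,4): OLD=32538671571654967/281474976710656 → NEW=0, ERR=32538671571654967/281474976710656
(4,5): OLD=815163110585170209/4503599627370496 → NEW=255, ERR=-333254794394306271/4503599627370496
(5,0): OLD=111542852182683/549755813888 → NEW=255, ERR=-28644880358757/549755813888
(5,1): OLD=2655283651814475/17592186044416 → NEW=255, ERR=-1830723789511605/17592186044416
(5,2): OLD=20008432647993065/140737488355328 → NEW=255, ERR=-15879626882615575/140737488355328
(5,3): OLD=567191147337315731/4503599627370496 → NEW=0, ERR=567191147337315731/4503599627370496
(5,4): OLD=2218557824351447379/9007199254740992 → NEW=255, ERR=-78277985607505581/9007199254740992
(5,5): OLD=22957362312675558255/144115188075855872 → NEW=255, ERR=-13792010646667689105/144115188075855872
(6,0): OLD=41153093535403457/281474976710656 → NEW=255, ERR=-30623025525813823/281474976710656
(6,1): OLD=402935305828874029/4503599627370496 → NEW=0, ERR=402935305828874029/4503599627370496
Target (6,1): original=194, with diffused error = 402935305828874029/4503599627370496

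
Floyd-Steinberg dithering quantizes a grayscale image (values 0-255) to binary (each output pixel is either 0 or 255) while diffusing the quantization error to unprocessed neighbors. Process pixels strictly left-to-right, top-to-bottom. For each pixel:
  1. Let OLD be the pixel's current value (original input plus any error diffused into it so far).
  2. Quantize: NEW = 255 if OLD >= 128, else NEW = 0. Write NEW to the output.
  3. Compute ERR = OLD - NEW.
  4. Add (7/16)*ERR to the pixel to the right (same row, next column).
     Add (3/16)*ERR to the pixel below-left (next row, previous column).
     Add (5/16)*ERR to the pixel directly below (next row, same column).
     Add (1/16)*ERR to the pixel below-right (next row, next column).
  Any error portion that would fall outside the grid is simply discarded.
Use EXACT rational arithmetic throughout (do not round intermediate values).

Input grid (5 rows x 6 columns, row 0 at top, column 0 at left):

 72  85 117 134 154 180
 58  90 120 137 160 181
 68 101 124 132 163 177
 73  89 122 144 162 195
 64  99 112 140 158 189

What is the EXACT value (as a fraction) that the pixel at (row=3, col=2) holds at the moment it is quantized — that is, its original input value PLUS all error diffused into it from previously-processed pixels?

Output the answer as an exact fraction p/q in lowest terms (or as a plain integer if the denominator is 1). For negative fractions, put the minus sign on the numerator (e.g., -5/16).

Answer: 12315965121/134217728

Derivation:
(0,0): OLD=72 → NEW=0, ERR=72
(0,1): OLD=233/2 → NEW=0, ERR=233/2
(0,2): OLD=5375/32 → NEW=255, ERR=-2785/32
(0,3): OLD=49113/512 → NEW=0, ERR=49113/512
(0,4): OLD=1605359/8192 → NEW=255, ERR=-483601/8192
(0,5): OLD=20207753/131072 → NEW=255, ERR=-13215607/131072
(1,0): OLD=3275/32 → NEW=0, ERR=3275/32
(1,1): OLD=40797/256 → NEW=255, ERR=-24483/256
(1,2): OLD=624465/8192 → NEW=0, ERR=624465/8192
(1,3): OLD=6023349/32768 → NEW=255, ERR=-2332491/32768
(1,4): OLD=204472599/2097152 → NEW=0, ERR=204472599/2097152
(1,5): OLD=6323609969/33554432 → NEW=255, ERR=-2232770191/33554432
(2,0): OLD=336079/4096 → NEW=0, ERR=336079/4096
(2,1): OLD=16737893/131072 → NEW=0, ERR=16737893/131072
(2,2): OLD=386644111/2097152 → NEW=255, ERR=-148129649/2097152
(2,3): OLD=1709580599/16777216 → NEW=0, ERR=1709580599/16777216
(2,4): OLD=118715113605/536870912 → NEW=255, ERR=-18186968955/536870912
(2,5): OLD=1266833010163/8589934592 → NEW=255, ERR=-923600310797/8589934592
(3,0): OLD=257078415/2097152 → NEW=0, ERR=257078415/2097152
(3,1): OLD=2926304147/16777216 → NEW=255, ERR=-1351885933/16777216
(3,2): OLD=12315965121/134217728 → NEW=0, ERR=12315965121/134217728
Target (3,2): original=122, with diffused error = 12315965121/134217728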